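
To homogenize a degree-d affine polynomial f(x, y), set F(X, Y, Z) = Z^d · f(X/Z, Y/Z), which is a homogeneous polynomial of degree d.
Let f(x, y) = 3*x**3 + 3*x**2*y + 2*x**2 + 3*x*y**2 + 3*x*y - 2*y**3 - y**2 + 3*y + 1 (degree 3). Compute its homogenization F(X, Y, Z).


F(X, Y, Z) = 3*X**3 + 3*X**2*Y + 2*X**2*Z + 3*X*Y**2 + 3*X*Y*Z - 2*Y**3 - Y**2*Z + 3*Y*Z**2 + Z**3

deg(f) = 3.
Substitute x = X/Z, y = Y/Z into f, then multiply by Z^3.
  monomial 3·x^3·y^0 ↦ 3·X^3·Y^0·Z^0.
  monomial 3·x^2·y^1 ↦ 3·X^2·Y^1·Z^0.
  monomial 2·x^2·y^0 ↦ 2·X^2·Y^0·Z^1.
  monomial 3·x^1·y^2 ↦ 3·X^1·Y^2·Z^0.
  monomial 3·x^1·y^1 ↦ 3·X^1·Y^1·Z^1.
  monomial -2·x^0·y^3 ↦ -2·X^0·Y^3·Z^0.
  monomial -1·x^0·y^2 ↦ -1·X^0·Y^2·Z^1.
  monomial 3·x^0·y^1 ↦ 3·X^0·Y^1·Z^2.
  monomial 1·x^0·y^0 ↦ 1·X^0·Y^0·Z^3.
Collecting: F(X, Y, Z) = 3*X**3 + 3*X**2*Y + 2*X**2*Z + 3*X*Y**2 + 3*X*Y*Z - 2*Y**3 - Y**2*Z + 3*Y*Z**2 + Z**3.


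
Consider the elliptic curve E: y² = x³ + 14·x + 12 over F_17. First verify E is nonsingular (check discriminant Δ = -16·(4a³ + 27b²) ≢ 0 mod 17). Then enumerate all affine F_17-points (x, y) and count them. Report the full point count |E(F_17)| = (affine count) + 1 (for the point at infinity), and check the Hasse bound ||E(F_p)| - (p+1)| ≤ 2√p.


Affine points = {(3, 8), (3, 9), (4, 8), (4, 9), (9, 0), (10, 8), (10, 9), (11, 1), (11, 16), (12, 2), (12, 15)}; affine count = 11; |E(F_17)| = 12.

Discriminant check: Δ ∝ 4a³ + 27b² = 4·14³ + 27·12² = 4·2744 + 27·144 ≡ 6 (mod 17). Nonzero ⇒ E is nonsingular.
For each x ∈ F_17, compute rhs = x³ + 14·x + 12 mod 17, then count y ∈ F_17 with y² ≡ rhs.
  x = 0: rhs = 12, matching y values: none (0 points).
  x = 1: rhs = 10, matching y values: none (0 points).
  x = 2: rhs = 14, matching y values: none (0 points).
  x = 3: rhs = 13, matching y values: 8, 9 (2 points).
  x = 4: rhs = 13, matching y values: 8, 9 (2 points).
  x = 5: rhs = 3, matching y values: none (0 points).
  x = 6: rhs = 6, matching y values: none (0 points).
  x = 7: rhs = 11, matching y values: none (0 points).
  x = 8: rhs = 7, matching y values: none (0 points).
  x = 9: rhs = 0, matching y values: 0 (1 points).
  x = 10: rhs = 13, matching y values: 8, 9 (2 points).
  x = 11: rhs = 1, matching y values: 1, 16 (2 points).
  x = 12: rhs = 4, matching y values: 2, 15 (2 points).
  x = 13: rhs = 11, matching y values: none (0 points).
  x = 14: rhs = 11, matching y values: none (0 points).
  x = 15: rhs = 10, matching y values: none (0 points).
  x = 16: rhs = 14, matching y values: none (0 points).
Total affine count: 11.
Full point count |E(F_17)| = 11 + 1 = 12.
Hasse bound: |12 − (17+1)| = |-6| = 6 ≤ 2√17 ≈ 8.2462 ✓.


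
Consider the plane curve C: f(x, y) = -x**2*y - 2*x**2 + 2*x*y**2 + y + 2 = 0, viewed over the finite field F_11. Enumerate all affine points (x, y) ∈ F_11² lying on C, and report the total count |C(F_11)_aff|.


Affine F_11-points: {(0, 9), (1, 0), (6, 5), (6, 8), (9, 5), (9, 8), (10, 0)}; count = 7.

For each of the 121 pairs (x, y) ∈ F_11², evaluate f(x, y) mod 11. Record the zeros.
  x = 0: [0↦2, 1↦3, 2↦4, 3↦5, 4↦6, 5↦7, 6↦8, 7↦9, 8↦10, 9↦0, 10↦1]  zeros at y ∈ {9}
  x = 1: [0↦0, 1↦2, 2↦8, 3↦7, 4↦10, 5↦6, 6↦6, 7↦10, 8↦7, 9↦8, 10↦2]  zeros at y ∈ {0}
  x = 2: [0↦5, 1↦6, 2↦4, 3↦10, 4↦2, 5↦2, 6↦10, 7↦4, 8↦6, 9↦5, 10↦1]  zeros at y ∈ ∅
  x = 3: [0↦6, 1↦4, 2↦3, 3↦3, 4↦4, 5↦6, 6↦9, 7↦2, 8↦7, 9↦2, 10↦9]  zeros at y ∈ ∅
  x = 4: [0↦3, 1↦7, 2↦5, 3↦8, 4↦5, 5↦7, 6↦3, 7↦4, 8↦10, 9↦10, 10↦4]  zeros at y ∈ ∅
  x = 5: [0↦7, 1↦4, 2↦10, 3↦3, 4↦5, 5↦5, 6↦3, 7↦10, 8↦4, 9↦7, 10↦8]  zeros at y ∈ ∅
  x = 6: [0↦7, 1↦6, 2↦7, 3↦10, 4↦4, 5↦0, 6↦9, 7↦9, 8↦0, 9↦4, 10↦10]  zeros at y ∈ {5, 8}
  x = 7: [0↦3, 1↦2, 2↦7, 3↦7, 4↦2, 5↦3, 6↦10, 7↦1, 8↦9, 9↦1, 10↦10]  zeros at y ∈ ∅
  x = 8: [0↦6, 1↦3, 2↦10, 3↦5, 4↦10, 5↦3, 6↦6, 7↦8, 8↦9, 9↦9, 10↦8]  zeros at y ∈ ∅
  x = 9: [0↦5, 1↦9, 2↦5, 3↦4, 4↦6, 5↦0, 6↦8, 7↦8, 8↦0, 9↦6, 10↦4]  zeros at y ∈ {5, 8}
  x = 10: [0↦0, 1↦9, 2↦3, 3↦4, 4↦1, 5↦5, 6↦5, 7↦1, 8↦4, 9↦3, 10↦9]  zeros at y ∈ {0}
Collecting zeros: affine points = {(0, 9), (1, 0), (6, 5), (6, 8), (9, 5), (9, 8), (10, 0)}.
Total count |C(F_11)_aff| = 7.


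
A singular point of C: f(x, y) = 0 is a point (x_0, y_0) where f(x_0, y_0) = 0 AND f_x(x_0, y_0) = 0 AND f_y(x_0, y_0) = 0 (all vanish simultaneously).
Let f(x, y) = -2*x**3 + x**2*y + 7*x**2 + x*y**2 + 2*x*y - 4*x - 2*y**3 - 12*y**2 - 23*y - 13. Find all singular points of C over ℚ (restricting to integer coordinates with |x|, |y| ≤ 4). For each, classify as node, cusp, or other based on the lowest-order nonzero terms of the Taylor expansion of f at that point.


Singular points: {(1, -2)}; classification: node.

Compute partial derivatives:
  f_x = -6*x**2 + 2*x*y + 14*x + y**2 + 2*y - 4.
  f_y = x**2 + 2*x*y + 2*x - 6*y**2 - 24*y - 23.
Scan x_0 ∈ {−4, ..., 4}. For each x_0, f_y(x_0, y) is a polynomial in y; find its integer roots y ∈ {−4, ..., 4}, then test f_x and f at those candidates.
  x = -4: f_y(-4, y) = -6*y**2 - 32*y - 15; no integer root y with |y| ≤ 4.
  x = -3: f_y(-3, y) = -6*y**2 - 30*y - 20; no integer root y with |y| ≤ 4.
  x = -2: f_y(-2, y) = -6*y**2 - 28*y - 23; no integer root y with |y| ≤ 4.
  x = -1: f_y(-1, y) = -6*y**2 - 26*y - 24; vanishes at y ∈ {-3}. (-1, -3): f_x = -15 ≠ 0.
  x = 0: f_y(0, y) = -6*y**2 - 24*y - 23; no integer root y with |y| ≤ 4.
  x = 1: f_y(1, y) = -6*y**2 - 22*y - 20; vanishes at y ∈ {-2}. (1, -2): f_x = 0, f = 0 — SINGULAR.
  x = 2: f_y(2, y) = -6*y**2 - 20*y - 15; no integer root y with |y| ≤ 4.
  x = 3: f_y(3, y) = -6*y**2 - 18*y - 8; no integer root y with |y| ≤ 4.
  x = 4: f_y(4, y) = -6*y**2 - 16*y + 1; no integer root y with |y| ≤ 4.
Only singular point on the grid: (1, -2).
Classify: substitute x = 1 + u, y = -2 + v and expand: f = -2*u**3 + u**2*v - u**2 + u*v**2 - 2*v**3 + v**2.
No constant or linear terms (consistent with a singular point). Quadratic part: -u**2 + v**2. Cubic part: -2*u**3 + u**2*v + u*v**2 - 2*v**3.
The quadratic part v**2 - u**2 = (v − u)(v + u) splits into two distinct linear factors, so there are two distinct tangent lines y − -2 = ±(x − 1) — this is a node (ordinary double point).
Classification: node.


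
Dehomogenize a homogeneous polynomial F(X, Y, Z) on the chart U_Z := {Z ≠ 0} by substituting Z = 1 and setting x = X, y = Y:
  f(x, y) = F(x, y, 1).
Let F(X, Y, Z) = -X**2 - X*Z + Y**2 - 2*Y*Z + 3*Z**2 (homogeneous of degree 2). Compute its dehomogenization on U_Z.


f(x, y) = -x**2 - x + y**2 - 2*y + 3

On U_Z we set Z = 1. Each monomial c·X^i·Y^j·Z^k in F becomes c·x^i·y^j·1^k = c·x^i·y^j.
Substituting Z = 1: F(X, Y, 1) = -x**2 - x + y**2 - 2*y + 3.
Note: deg(f) ≤ deg(F) = 2; strict inequality happens when F is divisible by Z (lost terms).


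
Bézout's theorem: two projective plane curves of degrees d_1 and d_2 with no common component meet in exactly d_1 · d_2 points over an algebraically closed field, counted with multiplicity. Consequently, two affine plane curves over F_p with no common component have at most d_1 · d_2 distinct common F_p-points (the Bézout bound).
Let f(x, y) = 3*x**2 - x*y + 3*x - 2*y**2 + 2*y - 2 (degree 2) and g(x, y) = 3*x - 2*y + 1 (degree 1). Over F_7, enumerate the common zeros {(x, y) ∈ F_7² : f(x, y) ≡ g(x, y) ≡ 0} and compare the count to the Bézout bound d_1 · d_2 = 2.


Common zeros: {(3, 5), (6, 6)}; count = 2; Bézout bound = 2.

deg(f) = 2, deg(g) = 1, so Bézout bound = 2.
Scan x ∈ F_7. For each x, list the y ∈ F_7 with f(x, y) ≡ 0 and those with g(x, y) ≡ 0 (mod 7); the common zeros in that column are the intersection.
  x = 0: f ≡ 0 at y ∈ {3, 5}; g ≡ 0 at y ∈ {4}; common: ∅.
  x = 1: f ≡ 0 at y ∈ ∅; g ≡ 0 at y ∈ {2}; common: ∅.
  x = 2: f ≡ 0 at y ∈ {1, 6}; g ≡ 0 at y ∈ {0}; common: ∅.
  x = 3: f ≡ 0 at y ∈ {5}; g ≡ 0 at y ∈ {5}; common: {5}.
  x = 4: f ≡ 0 at y ∈ ∅; g ≡ 0 at y ∈ {3}; common: ∅.
  x = 5: f ≡ 0 at y ∈ ∅; g ≡ 0 at y ∈ {1}; common: ∅.
  x = 6: f ≡ 0 at y ∈ {6}; g ≡ 0 at y ∈ {6}; common: {6}.
Collecting: common zeros = {(3, 5), (6, 6)}, so the count is 2.
Comparison with the Bézout bound: 2 ≤ 2 = deg(f)·deg(g), as expected for curves with no common component (the bound is attained).


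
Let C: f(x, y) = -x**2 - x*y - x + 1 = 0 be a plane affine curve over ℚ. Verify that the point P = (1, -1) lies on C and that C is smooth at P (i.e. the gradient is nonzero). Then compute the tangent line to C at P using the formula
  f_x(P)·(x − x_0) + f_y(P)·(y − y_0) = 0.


Tangent line at P: -2*x - y + 1 = 0.

Step 1: f(1, -1) = 0, so P lies on C.
Step 2: partial derivatives
  f_x(x, y) = -2*x - y - 1, f_y(x, y) = -x.
  f_x(P) = -2, f_y(P) = -1 (gradient nonzero, so P is smooth).
Step 3: tangent line at P: -2·(x − 1) + -1·(y − -1) = 0.
Expanding: -2*x - y + 1 = 0.


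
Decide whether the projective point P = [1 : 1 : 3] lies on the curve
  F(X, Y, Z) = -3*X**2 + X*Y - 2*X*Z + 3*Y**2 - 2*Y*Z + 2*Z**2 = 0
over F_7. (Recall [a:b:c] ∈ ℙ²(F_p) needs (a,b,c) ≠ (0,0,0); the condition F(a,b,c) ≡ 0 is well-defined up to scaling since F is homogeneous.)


F(1,1,3) ≡ 0 (mod 7); P is on the curve.

Evaluate F(1, 1, 3) term-by-term (mod 7).
  -3*X**2 ↦ -3·1·1·1 = -3
  X*Y ↦ 1·1·1·1 = 1
  -2*X*Z ↦ -2·1·1·3 = -6
  3*Y**2 ↦ 3·1·1·1 = 3
  -2*Y*Z ↦ -2·1·1·3 = -6
  2*Z**2 ↦ 2·1·1·9 = 18
Sum: F(1, 1, 3) = (-3) + (1) + (-6) + (3) + (-6) + (18) = 7.
Reducing mod 7: 7 ≡ 0 (mod 7).
Since F(a, b, c) ≡ 0 (mod 7), P lies on the curve.


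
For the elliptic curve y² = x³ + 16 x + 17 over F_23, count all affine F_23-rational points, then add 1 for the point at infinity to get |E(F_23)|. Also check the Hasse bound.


Affine points = {(3, 0), (7, 9), (7, 14), (8, 6), (8, 17), (9, 4), (9, 19), (10, 2), (10, 21), (11, 11), (11, 12), (14, 8), (14, 15), (17, 2), (17, 21), (19, 2), (19, 21), (21, 0), (22, 0)}; affine count = 19; |E(F_23)| = 20.

Discriminant check: Δ ∝ 4a³ + 27b² = 4·16³ + 27·17² = 4·4096 + 27·289 ≡ 14 (mod 23). Nonzero ⇒ E is nonsingular.
For each x ∈ F_23, compute rhs = x³ + 16·x + 17 mod 23, then count y ∈ F_23 with y² ≡ rhs.
  x = 0: rhs = 17, matching y values: none (0 points).
  x = 1: rhs = 11, matching y values: none (0 points).
  x = 2: rhs = 11, matching y values: none (0 points).
  x = 3: rhs = 0, matching y values: 0 (1 points).
  x = 4: rhs = 7, matching y values: none (0 points).
  x = 5: rhs = 15, matching y values: none (0 points).
  x = 6: rhs = 7, matching y values: none (0 points).
  x = 7: rhs = 12, matching y values: 9, 14 (2 points).
  x = 8: rhs = 13, matching y values: 6, 17 (2 points).
  x = 9: rhs = 16, matching y values: 4, 19 (2 points).
  x = 10: rhs = 4, matching y values: 2, 21 (2 points).
  x = 11: rhs = 6, matching y values: 11, 12 (2 points).
  x = 12: rhs = 5, matching y values: none (0 points).
  x = 13: rhs = 7, matching y values: none (0 points).
  x = 14: rhs = 18, matching y values: 8, 15 (2 points).
  x = 15: rhs = 21, matching y values: none (0 points).
  x = 16: rhs = 22, matching y values: none (0 points).
  x = 17: rhs = 4, matching y values: 2, 21 (2 points).
  x = 18: rhs = 19, matching y values: none (0 points).
  x = 19: rhs = 4, matching y values: 2, 21 (2 points).
  x = 20: rhs = 11, matching y values: none (0 points).
  x = 21: rhs = 0, matching y values: 0 (1 points).
  x = 22: rhs = 0, matching y values: 0 (1 points).
Total affine count: 19.
Full point count |E(F_23)| = 19 + 1 = 20.
Hasse bound: |20 − (23+1)| = |-4| = 4 ≤ 2√23 ≈ 9.5917 ✓.


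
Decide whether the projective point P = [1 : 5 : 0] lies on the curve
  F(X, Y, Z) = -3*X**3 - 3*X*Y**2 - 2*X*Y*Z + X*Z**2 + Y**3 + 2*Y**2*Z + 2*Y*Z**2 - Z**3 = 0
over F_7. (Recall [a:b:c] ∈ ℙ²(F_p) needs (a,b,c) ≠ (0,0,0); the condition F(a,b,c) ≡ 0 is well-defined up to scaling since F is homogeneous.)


F(1,5,0) ≡ 5 (mod 7); P is NOT on the curve.

Evaluate F(1, 5, 0) term-by-term (mod 7).
  -3*X**3 ↦ -3·1·1·1 = -3
  -3*X*Y**2 ↦ -3·1·25·1 = -75
  -2*X*Y*Z ↦ -2·1·5·0 = 0
  X*Z**2 ↦ 1·1·1·0 = 0
  Y**3 ↦ 1·1·125·1 = 125
  2*Y**2*Z ↦ 2·1·25·0 = 0
  2*Y*Z**2 ↦ 2·1·5·0 = 0
  -Z**3 ↦ -1·1·1·0 = 0
Sum: F(1, 5, 0) = (-3) + (-75) + (0) + (0) + (125) + (0) + (0) + (0) = 47.
Reducing mod 7: 47 ≡ 5 (mod 7).
Since F(a, b, c) ≡ 5 ≠ 0 (mod 7), P does NOT lie on the curve.


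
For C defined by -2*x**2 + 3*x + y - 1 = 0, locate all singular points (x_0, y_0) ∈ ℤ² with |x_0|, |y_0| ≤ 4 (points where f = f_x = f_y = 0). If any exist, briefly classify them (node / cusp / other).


No singular points in the scanned grid; C is smooth there.

Compute partial derivatives:
  f_x = 3 - 4*x.
  f_y = 1.
f_y = 1 is a nonzero constant, so f_y never vanishes: no point (x, y) can satisfy f = f_x = f_y = 0. In particular no (x, y) ∈ {−4, ..., 4}² is singular; the curve is smooth.


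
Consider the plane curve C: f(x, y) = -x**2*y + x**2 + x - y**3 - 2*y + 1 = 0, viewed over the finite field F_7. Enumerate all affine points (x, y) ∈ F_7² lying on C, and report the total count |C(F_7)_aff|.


Affine F_7-points: {(1, 6), (2, 0), (2, 1), (2, 6), (4, 0), (5, 3), (6, 3)}; count = 7.

For each of the 49 pairs (x, y) ∈ F_7², evaluate f(x, y) mod 7. Record the zeros.
  x = 0: [0↦1, 1↦5, 2↦3, 3↦3, 4↦6, 5↦6, 6↦4]  zeros at y ∈ ∅
  x = 1: [0↦3, 1↦6, 2↦3, 3↦2, 4↦4, 5↦3, 6↦0]  zeros at y ∈ {6}
  x = 2: [0↦0, 1↦0, 2↦1, 3↦4, 4↦3, 5↦6, 6↦0]  zeros at y ∈ {0, 1, 6}
  x = 3: [0↦6, 1↦1, 2↦4, 3↦2, 4↦3, 5↦1, 6↦4]  zeros at y ∈ ∅
  x = 4: [0↦0, 1↦2, 2↦5, 3↦3, 4↦4, 5↦2, 6↦5]  zeros at y ∈ {0}
  x = 5: [0↦3, 1↦3, 2↦4, 3↦0, 4↦6, 5↦2, 6↦3]  zeros at y ∈ {3}
  x = 6: [0↦1, 1↦4, 2↦1, 3↦0, 4↦2, 5↦1, 6↦5]  zeros at y ∈ {3}
Collecting zeros: affine points = {(1, 6), (2, 0), (2, 1), (2, 6), (4, 0), (5, 3), (6, 3)}.
Total count |C(F_7)_aff| = 7.


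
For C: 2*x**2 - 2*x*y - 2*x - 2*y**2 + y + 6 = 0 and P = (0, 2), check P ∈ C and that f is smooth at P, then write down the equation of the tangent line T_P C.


Tangent line at P: -6*x - 7*y + 14 = 0.

Step 1: f(0, 2) = 0, so P lies on C.
Step 2: partial derivatives
  f_x(x, y) = 4*x - 2*y - 2, f_y(x, y) = -2*x - 4*y + 1.
  f_x(P) = -6, f_y(P) = -7 (gradient nonzero, so P is smooth).
Step 3: tangent line at P: -6·(x − 0) + -7·(y − 2) = 0.
Expanding: -6*x - 7*y + 14 = 0.


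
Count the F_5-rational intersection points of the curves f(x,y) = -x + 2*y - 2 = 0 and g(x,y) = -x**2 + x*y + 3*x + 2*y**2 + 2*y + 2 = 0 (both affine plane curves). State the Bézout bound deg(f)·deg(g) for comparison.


Common zeros: {(2, 2)}; count = 1; Bézout bound = 2.

deg(f) = 1, deg(g) = 2, so Bézout bound = 2.
Scan x ∈ F_5. For each x, list the y ∈ F_5 with f(x, y) ≡ 0 and those with g(x, y) ≡ 0 (mod 5); the common zeros in that column are the intersection.
  x = 0: f ≡ 0 at y ∈ {1}; g ≡ 0 at y ∈ ∅; common: ∅.
  x = 1: f ≡ 0 at y ∈ {4}; g ≡ 0 at y ∈ ∅; common: ∅.
  x = 2: f ≡ 0 at y ∈ {2}; g ≡ 0 at y ∈ {1, 2}; common: {2}.
  x = 3: f ≡ 0 at y ∈ {0}; g ≡ 0 at y ∈ {2, 3}; common: ∅.
  x = 4: f ≡ 0 at y ∈ {3}; g ≡ 0 at y ∈ ∅; common: ∅.
Collecting: common zeros = {(2, 2)}, so the count is 1.
Comparison with the Bézout bound: 1 ≤ 2 = deg(f)·deg(g), as expected for curves with no common component (the affine F_5-count falls short of the bound because intersections may lie at infinity, over extension fields, or carry multiplicity).


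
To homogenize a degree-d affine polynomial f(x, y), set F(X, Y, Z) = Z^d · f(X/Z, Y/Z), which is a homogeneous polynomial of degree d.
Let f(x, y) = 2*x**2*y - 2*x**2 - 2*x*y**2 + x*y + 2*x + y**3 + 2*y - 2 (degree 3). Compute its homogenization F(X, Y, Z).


F(X, Y, Z) = 2*X**2*Y - 2*X**2*Z - 2*X*Y**2 + X*Y*Z + 2*X*Z**2 + Y**3 + 2*Y*Z**2 - 2*Z**3

deg(f) = 3.
Substitute x = X/Z, y = Y/Z into f, then multiply by Z^3.
  monomial 2·x^2·y^1 ↦ 2·X^2·Y^1·Z^0.
  monomial -2·x^2·y^0 ↦ -2·X^2·Y^0·Z^1.
  monomial -2·x^1·y^2 ↦ -2·X^1·Y^2·Z^0.
  monomial 1·x^1·y^1 ↦ 1·X^1·Y^1·Z^1.
  monomial 2·x^1·y^0 ↦ 2·X^1·Y^0·Z^2.
  monomial 1·x^0·y^3 ↦ 1·X^0·Y^3·Z^0.
  monomial 2·x^0·y^1 ↦ 2·X^0·Y^1·Z^2.
  monomial -2·x^0·y^0 ↦ -2·X^0·Y^0·Z^3.
Collecting: F(X, Y, Z) = 2*X**2*Y - 2*X**2*Z - 2*X*Y**2 + X*Y*Z + 2*X*Z**2 + Y**3 + 2*Y*Z**2 - 2*Z**3.


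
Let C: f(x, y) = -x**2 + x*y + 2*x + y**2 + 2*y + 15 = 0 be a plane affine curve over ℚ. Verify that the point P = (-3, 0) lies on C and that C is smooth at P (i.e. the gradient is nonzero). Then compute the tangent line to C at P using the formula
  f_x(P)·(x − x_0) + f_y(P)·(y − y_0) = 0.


Tangent line at P: 8*x - y + 24 = 0.

Step 1: f(-3, 0) = 0, so P lies on C.
Step 2: partial derivatives
  f_x(x, y) = -2*x + y + 2, f_y(x, y) = x + 2*y + 2.
  f_x(P) = 8, f_y(P) = -1 (gradient nonzero, so P is smooth).
Step 3: tangent line at P: 8·(x − -3) + -1·(y − 0) = 0.
Expanding: 8*x - y + 24 = 0.


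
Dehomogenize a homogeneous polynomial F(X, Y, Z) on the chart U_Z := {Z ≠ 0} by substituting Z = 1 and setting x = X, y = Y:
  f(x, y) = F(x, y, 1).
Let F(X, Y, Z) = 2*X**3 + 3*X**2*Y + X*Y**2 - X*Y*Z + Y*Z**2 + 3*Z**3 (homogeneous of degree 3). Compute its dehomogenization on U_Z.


f(x, y) = 2*x**3 + 3*x**2*y + x*y**2 - x*y + y + 3

On U_Z we set Z = 1. Each monomial c·X^i·Y^j·Z^k in F becomes c·x^i·y^j·1^k = c·x^i·y^j.
Substituting Z = 1: F(X, Y, 1) = 2*x**3 + 3*x**2*y + x*y**2 - x*y + y + 3.
Note: deg(f) ≤ deg(F) = 3; strict inequality happens when F is divisible by Z (lost terms).


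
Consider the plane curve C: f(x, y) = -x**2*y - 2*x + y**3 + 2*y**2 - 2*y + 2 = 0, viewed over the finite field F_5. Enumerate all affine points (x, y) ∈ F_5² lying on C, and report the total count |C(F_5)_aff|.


Affine F_5-points: {(0, 4), (1, 0), (1, 1), (1, 2), (2, 1), (2, 3), (2, 4), (3, 2), (4, 3)}; count = 9.

For each of the 25 pairs (x, y) ∈ F_5², evaluate f(x, y) mod 5. Record the zeros.
  x = 0: [0↦2, 1↦3, 2↦4, 3↦1, 4↦0]  zeros at y ∈ {4}
  x = 1: [0↦0, 1↦0, 2↦0, 3↦1, 4↦4]  zeros at y ∈ {0, 1, 2}
  x = 2: [0↦3, 1↦0, 2↦2, 3↦0, 4↦0]  zeros at y ∈ {1, 3, 4}
  x = 3: [0↦1, 1↦3, 2↦0, 3↦3, 4↦3]  zeros at y ∈ {2}
  x = 4: [0↦4, 1↦4, 2↦4, 3↦0, 4↦3]  zeros at y ∈ {3}
Collecting zeros: affine points = {(0, 4), (1, 0), (1, 1), (1, 2), (2, 1), (2, 3), (2, 4), (3, 2), (4, 3)}.
Total count |C(F_5)_aff| = 9.


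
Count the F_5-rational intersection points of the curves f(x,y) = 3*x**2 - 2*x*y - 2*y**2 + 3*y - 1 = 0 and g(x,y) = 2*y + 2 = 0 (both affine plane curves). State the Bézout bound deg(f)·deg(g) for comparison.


Common zeros: {(2, 4), (4, 4)}; count = 2; Bézout bound = 2.

deg(f) = 2, deg(g) = 1, so Bézout bound = 2.
Scan x ∈ F_5. For each x, list the y ∈ F_5 with f(x, y) ≡ 0 and those with g(x, y) ≡ 0 (mod 5); the common zeros in that column are the intersection.
  x = 0: f ≡ 0 at y ∈ {1, 3}; g ≡ 0 at y ∈ {4}; common: ∅.
  x = 1: f ≡ 0 at y ∈ ∅; g ≡ 0 at y ∈ {4}; common: ∅.
  x = 2: f ≡ 0 at y ∈ {3, 4}; g ≡ 0 at y ∈ {4}; common: {4}.
  x = 3: f ≡ 0 at y ∈ ∅; g ≡ 0 at y ∈ {4}; common: ∅.
  x = 4: f ≡ 0 at y ∈ {1, 4}; g ≡ 0 at y ∈ {4}; common: {4}.
Collecting: common zeros = {(2, 4), (4, 4)}, so the count is 2.
Comparison with the Bézout bound: 2 ≤ 2 = deg(f)·deg(g), as expected for curves with no common component (the bound is attained).


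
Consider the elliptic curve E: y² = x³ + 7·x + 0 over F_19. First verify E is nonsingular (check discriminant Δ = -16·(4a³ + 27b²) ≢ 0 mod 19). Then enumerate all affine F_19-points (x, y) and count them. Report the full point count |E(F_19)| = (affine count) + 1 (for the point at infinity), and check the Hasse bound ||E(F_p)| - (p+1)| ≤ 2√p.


Affine points = {(0, 0), (4, 4), (4, 15), (6, 7), (6, 12), (8, 6), (8, 13), (10, 5), (10, 14), (12, 8), (12, 11), (14, 7), (14, 12), (16, 3), (16, 16), (17, 4), (17, 15), (18, 7), (18, 12)}; affine count = 19; |E(F_19)| = 20.

Discriminant check: Δ ∝ 4a³ + 27b² = 4·7³ + 27·0² = 4·343 + 27·0 ≡ 4 (mod 19). Nonzero ⇒ E is nonsingular.
For each x ∈ F_19, compute rhs = x³ + 7·x + 0 mod 19, then count y ∈ F_19 with y² ≡ rhs.
  x = 0: rhs = 0, matching y values: 0 (1 points).
  x = 1: rhs = 8, matching y values: none (0 points).
  x = 2: rhs = 3, matching y values: none (0 points).
  x = 3: rhs = 10, matching y values: none (0 points).
  x = 4: rhs = 16, matching y values: 4, 15 (2 points).
  x = 5: rhs = 8, matching y values: none (0 points).
  x = 6: rhs = 11, matching y values: 7, 12 (2 points).
  x = 7: rhs = 12, matching y values: none (0 points).
  x = 8: rhs = 17, matching y values: 6, 13 (2 points).
  x = 9: rhs = 13, matching y values: none (0 points).
  x = 10: rhs = 6, matching y values: 5, 14 (2 points).
  x = 11: rhs = 2, matching y values: none (0 points).
  x = 12: rhs = 7, matching y values: 8, 11 (2 points).
  x = 13: rhs = 8, matching y values: none (0 points).
  x = 14: rhs = 11, matching y values: 7, 12 (2 points).
  x = 15: rhs = 3, matching y values: none (0 points).
  x = 16: rhs = 9, matching y values: 3, 16 (2 points).
  x = 17: rhs = 16, matching y values: 4, 15 (2 points).
  x = 18: rhs = 11, matching y values: 7, 12 (2 points).
Total affine count: 19.
Full point count |E(F_19)| = 19 + 1 = 20.
Hasse bound: |20 − (19+1)| = |0| = 0 ≤ 2√19 ≈ 8.7178 ✓.


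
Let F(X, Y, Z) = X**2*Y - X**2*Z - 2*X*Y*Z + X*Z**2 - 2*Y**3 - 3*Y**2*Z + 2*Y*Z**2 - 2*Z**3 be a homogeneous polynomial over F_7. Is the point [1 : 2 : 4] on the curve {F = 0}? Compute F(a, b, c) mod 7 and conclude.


F(1,2,4) ≡ 3 (mod 7); P is NOT on the curve.

Evaluate F(1, 2, 4) term-by-term (mod 7).
  X**2*Y ↦ 1·1·2·1 = 2
  -X**2*Z ↦ -1·1·1·4 = -4
  -2*X*Y*Z ↦ -2·1·2·4 = -16
  X*Z**2 ↦ 1·1·1·16 = 16
  -2*Y**3 ↦ -2·1·8·1 = -16
  -3*Y**2*Z ↦ -3·1·4·4 = -48
  2*Y*Z**2 ↦ 2·1·2·16 = 64
  -2*Z**3 ↦ -2·1·1·64 = -128
Sum: F(1, 2, 4) = (2) + (-4) + (-16) + (16) + (-16) + (-48) + (64) + (-128) = -130.
Reducing mod 7: -130 ≡ 3 (mod 7).
Since F(a, b, c) ≡ 3 ≠ 0 (mod 7), P does NOT lie on the curve.


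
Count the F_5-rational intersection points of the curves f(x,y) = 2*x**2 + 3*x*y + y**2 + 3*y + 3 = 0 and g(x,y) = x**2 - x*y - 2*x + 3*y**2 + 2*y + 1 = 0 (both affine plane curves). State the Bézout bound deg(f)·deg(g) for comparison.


Common zeros: {(1, 0)}; count = 1; Bézout bound = 4.

deg(f) = 2, deg(g) = 2, so Bézout bound = 4.
Scan x ∈ F_5. For each x, list the y ∈ F_5 with f(x, y) ≡ 0 and those with g(x, y) ≡ 0 (mod 5); the common zeros in that column are the intersection.
  x = 0: f ≡ 0 at y ∈ ∅; g ≡ 0 at y ∈ ∅; common: ∅.
  x = 1: f ≡ 0 at y ∈ {0, 4}; g ≡ 0 at y ∈ {0, 3}; common: {0}.
  x = 2: f ≡ 0 at y ∈ ∅; g ≡ 0 at y ∈ ∅; common: ∅.
  x = 3: f ≡ 0 at y ∈ {4}; g ≡ 0 at y ∈ ∅; common: ∅.
  x = 4: f ≡ 0 at y ∈ {0}; g ≡ 0 at y ∈ {1, 3}; common: ∅.
Collecting: common zeros = {(1, 0)}, so the count is 1.
Comparison with the Bézout bound: 1 ≤ 4 = deg(f)·deg(g), as expected for curves with no common component (the affine F_5-count falls short of the bound because intersections may lie at infinity, over extension fields, or carry multiplicity).


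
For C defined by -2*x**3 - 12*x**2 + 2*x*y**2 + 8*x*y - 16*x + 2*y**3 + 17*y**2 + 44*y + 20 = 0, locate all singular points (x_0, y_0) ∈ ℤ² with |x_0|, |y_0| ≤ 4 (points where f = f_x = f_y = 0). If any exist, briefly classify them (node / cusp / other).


Singular points: {(-2, -2)}; classification: cusp.

Compute partial derivatives:
  f_x = -6*x**2 - 24*x + 2*y**2 + 8*y - 16.
  f_y = 4*x*y + 8*x + 6*y**2 + 34*y + 44.
Scan x_0 ∈ {−4, ..., 4}. For each x_0, f_y(x_0, y) is a polynomial in y; find its integer roots y ∈ {−4, ..., 4}, then test f_x and f at those candidates.
  x = -4: f_y(-4, y) = 6*y**2 + 18*y + 12; vanishes at y ∈ {-2, -1}. (-4, -2): f_x = -24 ≠ 0; (-4, -1): f_x = -22 ≠ 0.
  x = -3: f_y(-3, y) = 6*y**2 + 22*y + 20; vanishes at y ∈ {-2}. (-3, -2): f_x = -6 ≠ 0.
  x = -2: f_y(-2, y) = 6*y**2 + 26*y + 28; vanishes at y ∈ {-2}. (-2, -2): f_x = 0, f = 0 — SINGULAR.
  x = -1: f_y(-1, y) = 6*y**2 + 30*y + 36; vanishes at y ∈ {-3, -2}. (-1, -3): f_x = -4 ≠ 0; (-1, -2): f_x = -6 ≠ 0.
  x = 0: f_y(0, y) = 6*y**2 + 34*y + 44; vanishes at y ∈ {-2}. (0, -2): f_x = -24 ≠ 0.
  x = 1: f_y(1, y) = 6*y**2 + 38*y + 52; vanishes at y ∈ {-2}. (1, -2): f_x = -54 ≠ 0.
  x = 2: f_y(2, y) = 6*y**2 + 42*y + 60; vanishes at y ∈ {-2}. (2, -2): f_x = -96 ≠ 0.
  x = 3: f_y(3, y) = 6*y**2 + 46*y + 68; vanishes at y ∈ {-2}. (3, -2): f_x = -150 ≠ 0.
  x = 4: f_y(4, y) = 6*y**2 + 50*y + 76; vanishes at y ∈ {-2}. (4, -2): f_x = -216 ≠ 0.
Only singular point on the grid: (-2, -2).
Classify: substitute x = -2 + u, y = -2 + v and expand: f = -2*u**3 + 2*u*v**2 + 2*v**3 + v**2.
No constant or linear terms (consistent with a singular point). Quadratic part: v**2. Cubic part: -2*u**3 + 2*u*v**2 + 2*v**3.
The quadratic part v**2 is a perfect square, so there is a single (double) tangent line v = 0, i.e. y = -2. Restricting the cubic part to that line (v = 0) leaves -2*u**3 ≠ 0, so f is not divisible by v and the branch is v² ≈ 2*u**3 to lowest order — this is a cusp.
Classification: cusp.


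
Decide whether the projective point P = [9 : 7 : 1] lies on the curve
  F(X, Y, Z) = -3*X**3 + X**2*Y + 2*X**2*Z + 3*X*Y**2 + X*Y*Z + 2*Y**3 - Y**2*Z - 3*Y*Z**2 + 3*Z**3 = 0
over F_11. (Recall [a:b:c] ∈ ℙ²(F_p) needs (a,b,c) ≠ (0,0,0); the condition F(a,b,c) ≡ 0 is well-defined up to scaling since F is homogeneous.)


F(9,7,1) ≡ 8 (mod 11); P is NOT on the curve.

Evaluate F(9, 7, 1) term-by-term (mod 11).
  -3*X**3 ↦ -3·729·1·1 = -2187
  X**2*Y ↦ 1·81·7·1 = 567
  2*X**2*Z ↦ 2·81·1·1 = 162
  3*X*Y**2 ↦ 3·9·49·1 = 1323
  X*Y*Z ↦ 1·9·7·1 = 63
  2*Y**3 ↦ 2·1·343·1 = 686
  -Y**2*Z ↦ -1·1·49·1 = -49
  -3*Y*Z**2 ↦ -3·1·7·1 = -21
  3*Z**3 ↦ 3·1·1·1 = 3
Sum: F(9, 7, 1) = (-2187) + (567) + (162) + (1323) + (63) + (686) + (-49) + (-21) + (3) = 547.
Reducing mod 11: 547 ≡ 8 (mod 11).
Since F(a, b, c) ≡ 8 ≠ 0 (mod 11), P does NOT lie on the curve.


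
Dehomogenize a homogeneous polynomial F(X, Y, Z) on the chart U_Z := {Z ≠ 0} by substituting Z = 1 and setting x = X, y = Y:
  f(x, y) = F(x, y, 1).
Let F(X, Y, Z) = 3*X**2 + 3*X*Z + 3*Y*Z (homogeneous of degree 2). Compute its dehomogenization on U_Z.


f(x, y) = 3*x**2 + 3*x + 3*y

On U_Z we set Z = 1. Each monomial c·X^i·Y^j·Z^k in F becomes c·x^i·y^j·1^k = c·x^i·y^j.
Substituting Z = 1: F(X, Y, 1) = 3*x**2 + 3*x + 3*y.
Note: deg(f) ≤ deg(F) = 2; strict inequality happens when F is divisible by Z (lost terms).


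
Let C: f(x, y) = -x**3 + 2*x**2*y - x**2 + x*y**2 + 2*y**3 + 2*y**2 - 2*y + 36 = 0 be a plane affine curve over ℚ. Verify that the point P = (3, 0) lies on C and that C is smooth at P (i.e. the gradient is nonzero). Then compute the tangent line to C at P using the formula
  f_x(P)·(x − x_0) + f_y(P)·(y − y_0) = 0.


Tangent line at P: -33*x + 16*y + 99 = 0.

Step 1: f(3, 0) = 0, so P lies on C.
Step 2: partial derivatives
  f_x(x, y) = -3*x**2 + 4*x*y - 2*x + y**2, f_y(x, y) = 2*x**2 + 2*x*y + 6*y**2 + 4*y - 2.
  f_x(P) = -33, f_y(P) = 16 (gradient nonzero, so P is smooth).
Step 3: tangent line at P: -33·(x − 3) + 16·(y − 0) = 0.
Expanding: -33*x + 16*y + 99 = 0.


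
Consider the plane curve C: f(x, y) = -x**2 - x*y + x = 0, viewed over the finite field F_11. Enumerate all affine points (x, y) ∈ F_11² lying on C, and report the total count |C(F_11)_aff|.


Affine F_11-points: {(0, 0), (0, 1), (0, 2), (0, 3), (0, 4), (0, 5), (0, 6), (0, 7), (0, 8), (0, 9), (0, 10), (1, 0), (2, 10), (3, 9), (4, 8), (5, 7), (6, 6), (7, 5), (8, 4), (9, 3), (10, 2)}; count = 21.

For each of the 121 pairs (x, y) ∈ F_11², evaluate f(x, y) mod 11. Record the zeros.
  x = 0: [0↦0, 1↦0, 2↦0, 3↦0, 4↦0, 5↦0, 6↦0, 7↦0, 8↦0, 9↦0, 10↦0]  zeros at y ∈ {0, 1, 2, 3, 4, 5, 6, 7, 8, 9, 10}
  x = 1: [0↦0, 1↦10, 2↦9, 3↦8, 4↦7, 5↦6, 6↦5, 7↦4, 8↦3, 9↦2, 10↦1]  zeros at y ∈ {0}
  x = 2: [0↦9, 1↦7, 2↦5, 3↦3, 4↦1, 5↦10, 6↦8, 7↦6, 8↦4, 9↦2, 10↦0]  zeros at y ∈ {10}
  x = 3: [0↦5, 1↦2, 2↦10, 3↦7, 4↦4, 5↦1, 6↦9, 7↦6, 8↦3, 9↦0, 10↦8]  zeros at y ∈ {9}
  x = 4: [0↦10, 1↦6, 2↦2, 3↦9, 4↦5, 5↦1, 6↦8, 7↦4, 8↦0, 9↦7, 10↦3]  zeros at y ∈ {8}
  x = 5: [0↦2, 1↦8, 2↦3, 3↦9, 4↦4, 5↦10, 6↦5, 7↦0, 8↦6, 9↦1, 10↦7]  zeros at y ∈ {7}
  x = 6: [0↦3, 1↦8, 2↦2, 3↦7, 4↦1, 5↦6, 6↦0, 7↦5, 8↦10, 9↦4, 10↦9]  zeros at y ∈ {6}
  x = 7: [0↦2, 1↦6, 2↦10, 3↦3, 4↦7, 5↦0, 6↦4, 7↦8, 8↦1, 9↦5, 10↦9]  zeros at y ∈ {5}
  x = 8: [0↦10, 1↦2, 2↦5, 3↦8, 4↦0, 5↦3, 6↦6, 7↦9, 8↦1, 9↦4, 10↦7]  zeros at y ∈ {4}
  x = 9: [0↦5, 1↦7, 2↦9, 3↦0, 4↦2, 5↦4, 6↦6, 7↦8, 8↦10, 9↦1, 10↦3]  zeros at y ∈ {3}
  x = 10: [0↦9, 1↦10, 2↦0, 3↦1, 4↦2, 5↦3, 6↦4, 7↦5, 8↦6, 9↦7, 10↦8]  zeros at y ∈ {2}
Collecting zeros: affine points = {(0, 0), (0, 1), (0, 2), (0, 3), (0, 4), (0, 5), (0, 6), (0, 7), (0, 8), (0, 9), (0, 10), (1, 0), (2, 10), (3, 9), (4, 8), (5, 7), (6, 6), (7, 5), (8, 4), (9, 3), (10, 2)}.
Total count |C(F_11)_aff| = 21.


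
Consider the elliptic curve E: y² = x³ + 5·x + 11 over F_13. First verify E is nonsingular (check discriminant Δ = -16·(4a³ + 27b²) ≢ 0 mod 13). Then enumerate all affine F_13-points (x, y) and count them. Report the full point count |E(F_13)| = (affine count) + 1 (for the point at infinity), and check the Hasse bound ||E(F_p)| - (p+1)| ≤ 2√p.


Affine points = {(1, 2), (1, 11), (2, 4), (2, 9), (3, 1), (3, 12), (4, 2), (4, 11), (6, 6), (6, 7), (7, 5), (7, 8), (8, 2), (8, 11)}; affine count = 14; |E(F_13)| = 15.

Discriminant check: Δ ∝ 4a³ + 27b² = 4·5³ + 27·11² = 4·125 + 27·121 ≡ 10 (mod 13). Nonzero ⇒ E is nonsingular.
For each x ∈ F_13, compute rhs = x³ + 5·x + 11 mod 13, then count y ∈ F_13 with y² ≡ rhs.
  x = 0: rhs = 11, matching y values: none (0 points).
  x = 1: rhs = 4, matching y values: 2, 11 (2 points).
  x = 2: rhs = 3, matching y values: 4, 9 (2 points).
  x = 3: rhs = 1, matching y values: 1, 12 (2 points).
  x = 4: rhs = 4, matching y values: 2, 11 (2 points).
  x = 5: rhs = 5, matching y values: none (0 points).
  x = 6: rhs = 10, matching y values: 6, 7 (2 points).
  x = 7: rhs = 12, matching y values: 5, 8 (2 points).
  x = 8: rhs = 4, matching y values: 2, 11 (2 points).
  x = 9: rhs = 5, matching y values: none (0 points).
  x = 10: rhs = 8, matching y values: none (0 points).
  x = 11: rhs = 6, matching y values: none (0 points).
  x = 12: rhs = 5, matching y values: none (0 points).
Total affine count: 14.
Full point count |E(F_13)| = 14 + 1 = 15.
Hasse bound: |15 − (13+1)| = |1| = 1 ≤ 2√13 ≈ 7.2111 ✓.


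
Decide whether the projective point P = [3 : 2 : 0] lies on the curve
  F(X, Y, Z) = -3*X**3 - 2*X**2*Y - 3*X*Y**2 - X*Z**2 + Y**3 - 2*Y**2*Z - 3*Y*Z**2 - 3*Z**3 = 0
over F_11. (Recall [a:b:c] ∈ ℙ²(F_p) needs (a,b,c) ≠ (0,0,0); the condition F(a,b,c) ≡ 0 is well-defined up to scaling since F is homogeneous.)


F(3,2,0) ≡ 9 (mod 11); P is NOT on the curve.

Evaluate F(3, 2, 0) term-by-term (mod 11).
  -3*X**3 ↦ -3·27·1·1 = -81
  -2*X**2*Y ↦ -2·9·2·1 = -36
  -3*X*Y**2 ↦ -3·3·4·1 = -36
  -X*Z**2 ↦ -1·3·1·0 = 0
  Y**3 ↦ 1·1·8·1 = 8
  -2*Y**2*Z ↦ -2·1·4·0 = 0
  -3*Y*Z**2 ↦ -3·1·2·0 = 0
  -3*Z**3 ↦ -3·1·1·0 = 0
Sum: F(3, 2, 0) = (-81) + (-36) + (-36) + (0) + (8) + (0) + (0) + (0) = -145.
Reducing mod 11: -145 ≡ 9 (mod 11).
Since F(a, b, c) ≡ 9 ≠ 0 (mod 11), P does NOT lie on the curve.


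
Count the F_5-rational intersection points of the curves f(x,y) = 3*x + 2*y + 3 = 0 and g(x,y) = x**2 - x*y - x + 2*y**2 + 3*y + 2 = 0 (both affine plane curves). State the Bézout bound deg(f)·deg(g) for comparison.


Common zeros: {(2, 3), (3, 4)}; count = 2; Bézout bound = 2.

deg(f) = 1, deg(g) = 2, so Bézout bound = 2.
Scan x ∈ F_5. For each x, list the y ∈ F_5 with f(x, y) ≡ 0 and those with g(x, y) ≡ 0 (mod 5); the common zeros in that column are the intersection.
  x = 0: f ≡ 0 at y ∈ {1}; g ≡ 0 at y ∈ ∅; common: ∅.
  x = 1: f ≡ 0 at y ∈ {2}; g ≡ 0 at y ∈ ∅; common: ∅.
  x = 2: f ≡ 0 at y ∈ {3}; g ≡ 0 at y ∈ {3, 4}; common: {3}.
  x = 3: f ≡ 0 at y ∈ {4}; g ≡ 0 at y ∈ {1, 4}; common: {4}.
  x = 4: f ≡ 0 at y ∈ {0}; g ≡ 0 at y ∈ {1, 2}; common: ∅.
Collecting: common zeros = {(2, 3), (3, 4)}, so the count is 2.
Comparison with the Bézout bound: 2 ≤ 2 = deg(f)·deg(g), as expected for curves with no common component (the bound is attained).


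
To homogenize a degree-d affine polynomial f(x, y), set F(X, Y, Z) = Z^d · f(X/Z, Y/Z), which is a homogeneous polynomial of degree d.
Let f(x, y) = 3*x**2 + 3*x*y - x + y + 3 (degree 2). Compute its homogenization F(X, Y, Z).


F(X, Y, Z) = 3*X**2 + 3*X*Y - X*Z + Y*Z + 3*Z**2

deg(f) = 2.
Substitute x = X/Z, y = Y/Z into f, then multiply by Z^2.
  monomial 3·x^2·y^0 ↦ 3·X^2·Y^0·Z^0.
  monomial 3·x^1·y^1 ↦ 3·X^1·Y^1·Z^0.
  monomial -1·x^1·y^0 ↦ -1·X^1·Y^0·Z^1.
  monomial 1·x^0·y^1 ↦ 1·X^0·Y^1·Z^1.
  monomial 3·x^0·y^0 ↦ 3·X^0·Y^0·Z^2.
Collecting: F(X, Y, Z) = 3*X**2 + 3*X*Y - X*Z + Y*Z + 3*Z**2.


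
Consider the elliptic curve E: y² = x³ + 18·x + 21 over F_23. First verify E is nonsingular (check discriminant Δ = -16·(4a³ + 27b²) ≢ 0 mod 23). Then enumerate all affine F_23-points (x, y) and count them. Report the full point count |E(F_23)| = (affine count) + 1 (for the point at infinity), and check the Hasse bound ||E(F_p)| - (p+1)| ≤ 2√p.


Affine points = {(5, 11), (5, 12), (6, 0), (11, 3), (11, 20), (14, 2), (14, 21), (15, 3), (15, 20), (16, 9), (16, 14), (18, 6), (18, 17), (19, 0), (20, 3), (20, 20), (21, 0), (22, 5), (22, 18)}; affine count = 19; |E(F_23)| = 20.

Discriminant check: Δ ∝ 4a³ + 27b² = 4·18³ + 27·21² = 4·5832 + 27·441 ≡ 22 (mod 23). Nonzero ⇒ E is nonsingular.
For each x ∈ F_23, compute rhs = x³ + 18·x + 21 mod 23, then count y ∈ F_23 with y² ≡ rhs.
  x = 0: rhs = 21, matching y values: none (0 points).
  x = 1: rhs = 17, matching y values: none (0 points).
  x = 2: rhs = 19, matching y values: none (0 points).
  x = 3: rhs = 10, matching y values: none (0 points).
  x = 4: rhs = 19, matching y values: none (0 points).
  x = 5: rhs = 6, matching y values: 11, 12 (2 points).
  x = 6: rhs = 0, matching y values: 0 (1 points).
  x = 7: rhs = 7, matching y values: none (0 points).
  x = 8: rhs = 10, matching y values: none (0 points).
  x = 9: rhs = 15, matching y values: none (0 points).
  x = 10: rhs = 5, matching y values: none (0 points).
  x = 11: rhs = 9, matching y values: 3, 20 (2 points).
  x = 12: rhs = 10, matching y values: none (0 points).
  x = 13: rhs = 14, matching y values: none (0 points).
  x = 14: rhs = 4, matching y values: 2, 21 (2 points).
  x = 15: rhs = 9, matching y values: 3, 20 (2 points).
  x = 16: rhs = 12, matching y values: 9, 14 (2 points).
  x = 17: rhs = 19, matching y values: none (0 points).
  x = 18: rhs = 13, matching y values: 6, 17 (2 points).
  x = 19: rhs = 0, matching y values: 0 (1 points).
  x = 20: rhs = 9, matching y values: 3, 20 (2 points).
  x = 21: rhs = 0, matching y values: 0 (1 points).
  x = 22: rhs = 2, matching y values: 5, 18 (2 points).
Total affine count: 19.
Full point count |E(F_23)| = 19 + 1 = 20.
Hasse bound: |20 − (23+1)| = |-4| = 4 ≤ 2√23 ≈ 9.5917 ✓.


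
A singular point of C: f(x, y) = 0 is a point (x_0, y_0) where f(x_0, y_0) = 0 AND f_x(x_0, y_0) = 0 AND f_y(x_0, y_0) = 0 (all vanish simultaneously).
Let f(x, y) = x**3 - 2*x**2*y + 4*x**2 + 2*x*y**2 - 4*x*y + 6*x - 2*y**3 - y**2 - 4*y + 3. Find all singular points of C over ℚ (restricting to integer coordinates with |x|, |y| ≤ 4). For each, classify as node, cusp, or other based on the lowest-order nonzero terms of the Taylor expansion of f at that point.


Singular points: {(-2, -1)}; classification: cusp.

Compute partial derivatives:
  f_x = 3*x**2 - 4*x*y + 8*x + 2*y**2 - 4*y + 6.
  f_y = -2*x**2 + 4*x*y - 4*x - 6*y**2 - 2*y - 4.
Scan x_0 ∈ {−4, ..., 4}. For each x_0, f_y(x_0, y) is a polynomial in y; find its integer roots y ∈ {−4, ..., 4}, then test f_x and f at those candidates.
  x = -4: f_y(-4, y) = -6*y**2 - 18*y - 20; no integer root y with |y| ≤ 4.
  x = -3: f_y(-3, y) = -6*y**2 - 14*y - 10; no integer root y with |y| ≤ 4.
  x = -2: f_y(-2, y) = -6*y**2 - 10*y - 4; vanishes at y ∈ {-1}. (-2, -1): f_x = 0, f = 0 — SINGULAR.
  x = -1: f_y(-1, y) = -6*y**2 - 6*y - 2; no integer root y with |y| ≤ 4.
  x = 0: f_y(0, y) = -6*y**2 - 2*y - 4; no integer root y with |y| ≤ 4.
  x = 1: f_y(1, y) = -6*y**2 + 2*y - 10; no integer root y with |y| ≤ 4.
  x = 2: f_y(2, y) = -6*y**2 + 6*y - 20; no integer root y with |y| ≤ 4.
  x = 3: f_y(3, y) = -6*y**2 + 10*y - 34; no integer root y with |y| ≤ 4.
  x = 4: f_y(4, y) = -6*y**2 + 14*y - 52; no integer root y with |y| ≤ 4.
Only singular point on the grid: (-2, -1).
Classify: substitute x = -2 + u, y = -1 + v and expand: f = u**3 - 2*u**2*v + 2*u*v**2 - 2*v**3 + v**2.
No constant or linear terms (consistent with a singular point). Quadratic part: v**2. Cubic part: u**3 - 2*u**2*v + 2*u*v**2 - 2*v**3.
The quadratic part v**2 is a perfect square, so there is a single (double) tangent line v = 0, i.e. y = -1. Restricting the cubic part to that line (v = 0) leaves u**3 ≠ 0, so f is not divisible by v and the branch is v² ≈ -u**3 to lowest order — this is a cusp.
Classification: cusp.


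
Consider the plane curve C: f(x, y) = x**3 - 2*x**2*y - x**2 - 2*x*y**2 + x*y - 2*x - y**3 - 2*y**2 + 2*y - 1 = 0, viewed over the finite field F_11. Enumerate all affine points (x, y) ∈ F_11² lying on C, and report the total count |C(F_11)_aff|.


Affine F_11-points: {(3, 0), (3, 1), (3, 2), (4, 6), (5, 1), (5, 10), (6, 1), (7, 8), (10, 2)}; count = 9.

For each of the 121 pairs (x, y) ∈ F_11², evaluate f(x, y) mod 11. Record the zeros.
  x = 0: [0↦10, 1↦9, 2↦9, 3↦4, 4↦10, 5↦10, 6↦9, 7↦1, 8↦2, 9↦6, 10↦7]  zeros at y ∈ ∅
  x = 1: [0↦8, 1↦4, 2↦8, 3↦3, 4↦5, 5↦8, 6↦6, 7↦4, 8↦7, 9↦9, 10↦4]  zeros at y ∈ ∅
  x = 2: [0↦10, 1↦10, 2↦3, 3↦5, 4↦10, 5↦1, 6↦5, 7↦5, 8↦6, 9↦2, 10↦9]  zeros at y ∈ ∅
  x = 3: [0↦0, 1↦0, 2↦0, 3↦5, 4↦9, 5↦6, 6↦1, 7↦10, 8↦5, 9↦2, 10↦6]  zeros at y ∈ {0, 1, 2}
  x = 4: [0↦6, 1↦2, 2↦5, 3↦9, 4↦8, 5↦7, 6↦0, 7↦3, 8↦10, 9↦4, 10↦1]  zeros at y ∈ {6}
  x = 5: [0↦1, 1↦0, 2↦2, 3↦1, 4↦2, 5↦10, 6↦8, 7↦1, 8↦5, 9↦3, 10↦0]  zeros at y ∈ {1, 10}
  x = 6: [0↦2, 1↦0, 2↦8, 3↦9, 4↦8, 5↦10, 6↦9, 7↦10, 8↦7, 9↦5, 10↦9]  zeros at y ∈ {1}
  x = 7: [0↦4, 1↦8, 2↦7, 3↦6, 4↦10, 5↦2, 6↦9, 7↦3, 8↦0, 9↦5, 10↦1]  zeros at y ∈ {8}
  x = 8: [0↦2, 1↦8, 2↦5, 3↦9, 4↦3, 5↦3, 6↦3, 7↦8, 8↦1, 9↦9, 10↦4]  zeros at y ∈ ∅
  x = 9: [0↦2, 1↦6, 2↦8, 3↦2, 4↦4, 5↦8, 6↦8, 7↦9, 8↦5, 9↦1, 10↦2]  zeros at y ∈ ∅
  x = 10: [0↦10, 1↦8, 2↦0, 3↦2, 4↦8, 5↦1, 6↦8, 7↦1, 8↦7, 9↦9, 10↦1]  zeros at y ∈ {2}
Collecting zeros: affine points = {(3, 0), (3, 1), (3, 2), (4, 6), (5, 1), (5, 10), (6, 1), (7, 8), (10, 2)}.
Total count |C(F_11)_aff| = 9.


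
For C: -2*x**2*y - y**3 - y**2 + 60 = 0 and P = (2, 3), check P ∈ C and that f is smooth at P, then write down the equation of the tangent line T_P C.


Tangent line at P: -24*x - 41*y + 171 = 0.

Step 1: f(2, 3) = 0, so P lies on C.
Step 2: partial derivatives
  f_x(x, y) = -4*x*y, f_y(x, y) = -2*x**2 - 3*y**2 - 2*y.
  f_x(P) = -24, f_y(P) = -41 (gradient nonzero, so P is smooth).
Step 3: tangent line at P: -24·(x − 2) + -41·(y − 3) = 0.
Expanding: -24*x - 41*y + 171 = 0.
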